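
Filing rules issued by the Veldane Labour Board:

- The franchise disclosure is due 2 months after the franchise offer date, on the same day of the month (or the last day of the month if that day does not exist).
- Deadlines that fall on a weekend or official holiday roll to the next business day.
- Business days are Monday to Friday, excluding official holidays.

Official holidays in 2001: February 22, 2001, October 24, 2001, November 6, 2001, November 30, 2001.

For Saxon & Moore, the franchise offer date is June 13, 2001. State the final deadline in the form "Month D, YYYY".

2 months from June 13, 2001 is August 13, 2001.
August 13, 2001 (Monday) is already a business day.
The final due date is August 13, 2001.

August 13, 2001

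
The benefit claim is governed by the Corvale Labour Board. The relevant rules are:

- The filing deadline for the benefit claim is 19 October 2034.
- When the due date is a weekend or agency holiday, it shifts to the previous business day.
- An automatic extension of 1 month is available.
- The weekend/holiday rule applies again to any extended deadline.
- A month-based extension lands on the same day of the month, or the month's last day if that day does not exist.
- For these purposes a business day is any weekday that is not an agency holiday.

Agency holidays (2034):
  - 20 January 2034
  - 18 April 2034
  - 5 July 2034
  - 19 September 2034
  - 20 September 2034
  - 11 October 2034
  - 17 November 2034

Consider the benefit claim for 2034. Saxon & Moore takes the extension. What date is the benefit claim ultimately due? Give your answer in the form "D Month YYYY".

The stated deadline is 19 October 2034.
19 October 2034 is a Thursday and not a listed holiday, so it stands.
Applying the 1 month extension: 1 month after 19 October 2034 is 19 November 2034.
19 November 2034 is a Sunday, so it moves to the preceding business day, 16 November 2034 (Thursday).
So the filing is due 16 November 2034.

16 November 2034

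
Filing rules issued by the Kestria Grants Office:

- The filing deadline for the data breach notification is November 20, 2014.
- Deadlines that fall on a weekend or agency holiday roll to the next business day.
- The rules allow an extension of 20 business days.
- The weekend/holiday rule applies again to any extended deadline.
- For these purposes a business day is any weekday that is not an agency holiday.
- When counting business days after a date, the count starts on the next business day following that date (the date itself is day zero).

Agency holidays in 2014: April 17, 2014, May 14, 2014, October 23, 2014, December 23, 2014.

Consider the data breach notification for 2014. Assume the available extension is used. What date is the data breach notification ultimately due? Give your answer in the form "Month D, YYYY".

The stated deadline is November 20, 2014.
November 20, 2014 (Thursday) is already a business day.
The 20-business-day extension runs from November 20, 2014 to December 18, 2014.
Since December 18, 2014 is a Thursday and not a holiday, the date is unchanged.
Deadline: December 18, 2014.

December 18, 2014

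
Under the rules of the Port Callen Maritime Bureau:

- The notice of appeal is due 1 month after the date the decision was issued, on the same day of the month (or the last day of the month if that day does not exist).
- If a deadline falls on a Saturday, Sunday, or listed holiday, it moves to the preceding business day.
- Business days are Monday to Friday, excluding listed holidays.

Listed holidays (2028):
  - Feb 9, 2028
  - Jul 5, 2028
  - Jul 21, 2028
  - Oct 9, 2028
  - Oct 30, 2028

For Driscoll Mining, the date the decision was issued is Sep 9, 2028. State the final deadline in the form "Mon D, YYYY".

Oct 6, 2028

Moving 1 month forward from Sep 9, 2028 on the corresponding day gives Oct 9, 2028.
Because Oct 9, 2028 is a listed holiday, the deadline becomes Oct 6, 2028 (Friday).
Deadline: Oct 6, 2028.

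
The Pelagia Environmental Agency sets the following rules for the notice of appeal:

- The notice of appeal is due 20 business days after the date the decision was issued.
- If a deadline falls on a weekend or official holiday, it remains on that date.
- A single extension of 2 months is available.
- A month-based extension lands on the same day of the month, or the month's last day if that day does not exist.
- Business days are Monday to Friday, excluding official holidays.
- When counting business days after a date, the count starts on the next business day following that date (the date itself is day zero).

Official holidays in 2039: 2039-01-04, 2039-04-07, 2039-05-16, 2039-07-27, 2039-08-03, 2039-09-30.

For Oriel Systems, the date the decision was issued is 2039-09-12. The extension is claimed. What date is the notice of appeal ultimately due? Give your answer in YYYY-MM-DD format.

Counting 20 business days after 2039-09-12 (skipping weekends and listed holidays) reaches 2039-10-11.
2039-10-11 is a Tuesday; no weekend or holiday adjustment applies.
Applying the 2 months extension: 2 months after 2039-10-11 is 2039-12-11.
2039-12-11 is a Sunday; no weekend or holiday adjustment applies.
Deadline: 2039-12-11.

2039-12-11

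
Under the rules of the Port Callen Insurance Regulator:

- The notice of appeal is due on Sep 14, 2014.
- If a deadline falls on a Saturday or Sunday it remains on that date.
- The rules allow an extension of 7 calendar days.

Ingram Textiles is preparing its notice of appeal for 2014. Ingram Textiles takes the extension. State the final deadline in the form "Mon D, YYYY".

Sep 21, 2014

The stated deadline is Sep 14, 2014.
No adjustment is made for weekends or holidays, so Sep 14, 2014 stands.
The 7-calendar-day extension moves the deadline from Sep 14, 2014 to Sep 21, 2014.
Sep 21, 2014 falls on a Sunday. The rules make no weekend/holiday allowance, so it remains Sep 21, 2014.
Final deadline: Sep 21, 2014.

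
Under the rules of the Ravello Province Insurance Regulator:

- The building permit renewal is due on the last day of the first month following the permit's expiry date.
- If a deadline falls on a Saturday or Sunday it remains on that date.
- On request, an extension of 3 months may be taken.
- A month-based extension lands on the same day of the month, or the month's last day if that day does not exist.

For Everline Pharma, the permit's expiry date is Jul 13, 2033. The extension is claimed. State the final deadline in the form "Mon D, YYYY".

1 month after Jul 13, 2033 is August 2033; that month ends on Aug 31, 2033.
Aug 31, 2033 falls on a Wednesday. The rules make no weekend/holiday allowance, so it remains Aug 31, 2033.
Applying the 3 months extension: 3 months after Aug 31, 2033 is Nov 30, 2033 (day 31 does not exist in November, so the month's last day is used).
No adjustment is made for weekends or holidays, so Nov 30, 2033 stands.
So the filing is due Nov 30, 2033.

Nov 30, 2033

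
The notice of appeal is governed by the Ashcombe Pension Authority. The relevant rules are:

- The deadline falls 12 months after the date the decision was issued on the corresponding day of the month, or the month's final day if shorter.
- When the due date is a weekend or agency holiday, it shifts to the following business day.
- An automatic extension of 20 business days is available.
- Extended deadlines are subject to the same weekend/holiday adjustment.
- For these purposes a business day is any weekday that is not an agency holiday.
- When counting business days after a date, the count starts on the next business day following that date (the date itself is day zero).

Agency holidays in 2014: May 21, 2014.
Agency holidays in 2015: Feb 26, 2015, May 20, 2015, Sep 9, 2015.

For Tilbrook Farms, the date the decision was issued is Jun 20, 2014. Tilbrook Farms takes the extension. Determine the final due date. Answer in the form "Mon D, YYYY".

Jul 20, 2015

12 months from Jun 20, 2014 is Jun 20, 2015.
Jun 20, 2015 falls on a Saturday. Rolling to the next business day gives Jun 22, 2015, a Monday.
Counting 20 further business days from Jun 22, 2015 reaches Jul 20, 2015.
Jul 20, 2015 (Monday) is already a business day.
Final deadline: Jul 20, 2015.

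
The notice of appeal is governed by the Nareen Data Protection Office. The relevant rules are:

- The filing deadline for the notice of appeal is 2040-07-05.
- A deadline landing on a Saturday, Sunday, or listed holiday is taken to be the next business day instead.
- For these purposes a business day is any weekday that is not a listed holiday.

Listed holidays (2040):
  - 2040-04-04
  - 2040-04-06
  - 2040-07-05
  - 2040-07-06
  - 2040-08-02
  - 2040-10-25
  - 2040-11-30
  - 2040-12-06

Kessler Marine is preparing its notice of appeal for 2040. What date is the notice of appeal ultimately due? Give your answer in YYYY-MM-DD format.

2040-07-09

Start from the fixed due date, 2040-07-05.
2040-07-05 is a listed holiday; the next business day is 2040-07-09 (Monday).
Deadline: 2040-07-09.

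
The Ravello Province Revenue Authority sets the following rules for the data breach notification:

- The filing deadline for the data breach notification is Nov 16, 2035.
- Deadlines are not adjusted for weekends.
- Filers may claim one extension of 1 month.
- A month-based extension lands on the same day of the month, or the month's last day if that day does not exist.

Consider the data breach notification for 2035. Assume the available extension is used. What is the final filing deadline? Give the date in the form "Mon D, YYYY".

Dec 16, 2035

The stated deadline is Nov 16, 2035.
Nov 16, 2035 is a Friday; no weekend or holiday adjustment applies.
Applying the 1 month extension: 1 month after Nov 16, 2035 is Dec 16, 2035.
No adjustment is made for weekends or holidays, so Dec 16, 2035 stands.
Final deadline: Dec 16, 2035.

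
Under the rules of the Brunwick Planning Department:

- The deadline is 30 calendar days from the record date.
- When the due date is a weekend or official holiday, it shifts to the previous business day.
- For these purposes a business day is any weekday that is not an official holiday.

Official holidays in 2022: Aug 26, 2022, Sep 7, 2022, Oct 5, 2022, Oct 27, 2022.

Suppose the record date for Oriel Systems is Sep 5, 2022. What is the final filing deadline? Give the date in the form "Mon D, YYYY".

Trigger date Sep 5, 2022 + 30 calendar days = Oct 5, 2022.
Oct 5, 2022 falls on a listed holiday. Rolling to the preceding business day gives Oct 4, 2022, a Tuesday.
Deadline: Oct 4, 2022.

Oct 4, 2022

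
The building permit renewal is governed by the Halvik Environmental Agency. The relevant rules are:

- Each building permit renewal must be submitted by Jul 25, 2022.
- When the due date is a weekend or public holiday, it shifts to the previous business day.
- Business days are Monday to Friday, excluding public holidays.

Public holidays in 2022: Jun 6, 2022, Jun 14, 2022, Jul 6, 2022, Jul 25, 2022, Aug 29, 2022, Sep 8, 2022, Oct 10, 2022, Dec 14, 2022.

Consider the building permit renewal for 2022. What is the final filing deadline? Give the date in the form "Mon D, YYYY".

The stated deadline is Jul 25, 2022.
Jul 25, 2022 is a listed holiday, so it moves to the preceding business day, Jul 22, 2022 (Friday).
Final deadline: Jul 22, 2022.

Jul 22, 2022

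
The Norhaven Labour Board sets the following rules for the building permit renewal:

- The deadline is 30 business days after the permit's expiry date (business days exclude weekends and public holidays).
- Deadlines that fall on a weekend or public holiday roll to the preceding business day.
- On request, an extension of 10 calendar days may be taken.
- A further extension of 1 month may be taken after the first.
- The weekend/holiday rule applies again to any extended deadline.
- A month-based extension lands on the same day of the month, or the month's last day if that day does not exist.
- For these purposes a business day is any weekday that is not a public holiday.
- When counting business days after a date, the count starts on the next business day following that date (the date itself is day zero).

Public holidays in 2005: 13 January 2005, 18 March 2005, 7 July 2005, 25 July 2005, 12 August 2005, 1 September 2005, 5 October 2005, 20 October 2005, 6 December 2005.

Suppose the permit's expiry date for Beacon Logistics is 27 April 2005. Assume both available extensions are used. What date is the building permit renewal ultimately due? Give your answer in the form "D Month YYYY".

15 July 2005

Starting the day after 27 April 2005 and counting 30 business days lands on 8 June 2005.
8 June 2005 (Wednesday) is already a business day.
With the 10-day extension, 8 June 2005 becomes 18 June 2005.
18 June 2005 is a Saturday; the preceding business day is 17 June 2005 (Friday).
Add 1 month to 17 June 2005: 17 July 2005.
17 July 2005 is a Sunday; the preceding business day is 15 July 2005 (Friday).
The final due date is 15 July 2005.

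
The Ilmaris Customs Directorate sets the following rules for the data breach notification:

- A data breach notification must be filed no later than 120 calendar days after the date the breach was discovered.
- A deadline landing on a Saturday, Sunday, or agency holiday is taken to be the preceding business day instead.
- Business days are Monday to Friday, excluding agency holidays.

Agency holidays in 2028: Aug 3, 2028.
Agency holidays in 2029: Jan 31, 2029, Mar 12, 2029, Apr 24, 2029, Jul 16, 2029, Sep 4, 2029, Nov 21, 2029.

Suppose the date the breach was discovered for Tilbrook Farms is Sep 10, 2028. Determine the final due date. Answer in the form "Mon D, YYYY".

Jan 8, 2029

Adding 120 calendar days to Sep 10, 2028 gives Jan 8, 2029.
Jan 8, 2029 is a Monday and not a listed holiday, so it stands.
The final due date is Jan 8, 2029.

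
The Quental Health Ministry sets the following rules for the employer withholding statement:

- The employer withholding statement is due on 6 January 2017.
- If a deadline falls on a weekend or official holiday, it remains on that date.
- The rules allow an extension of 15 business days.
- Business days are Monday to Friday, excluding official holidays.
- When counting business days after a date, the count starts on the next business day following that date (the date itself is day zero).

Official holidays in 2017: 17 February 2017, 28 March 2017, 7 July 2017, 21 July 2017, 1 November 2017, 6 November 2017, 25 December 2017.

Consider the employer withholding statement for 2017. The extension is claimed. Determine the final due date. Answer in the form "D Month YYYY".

27 January 2017

The stated deadline is 6 January 2017.
6 January 2017 falls on a Friday. The rules make no weekend/holiday allowance, so it remains 6 January 2017.
The 15-business-day extension runs from 6 January 2017 to 27 January 2017.
27 January 2017 falls on a Friday. The rules make no weekend/holiday allowance, so it remains 27 January 2017.
The final due date is 27 January 2017.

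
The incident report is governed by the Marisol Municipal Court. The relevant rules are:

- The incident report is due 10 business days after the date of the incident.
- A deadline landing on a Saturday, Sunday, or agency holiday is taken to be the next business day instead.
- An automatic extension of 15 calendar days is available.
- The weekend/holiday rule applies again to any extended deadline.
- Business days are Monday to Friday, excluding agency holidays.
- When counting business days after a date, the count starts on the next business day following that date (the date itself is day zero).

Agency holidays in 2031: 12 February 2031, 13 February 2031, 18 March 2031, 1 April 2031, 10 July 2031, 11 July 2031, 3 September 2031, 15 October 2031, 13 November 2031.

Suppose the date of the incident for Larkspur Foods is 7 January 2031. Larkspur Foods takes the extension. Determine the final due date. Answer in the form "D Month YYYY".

5 February 2031

Counting 10 business days after 7 January 2031 (skipping weekends and listed holidays) reaches 21 January 2031.
21 January 2031 is a Tuesday and not a listed holiday, so it stands.
Add the 15 calendar-day extension to 21 January 2031: 5 February 2031.
5 February 2031 falls on a Wednesday, which is a business day, so no adjustment is needed.
So the filing is due 5 February 2031.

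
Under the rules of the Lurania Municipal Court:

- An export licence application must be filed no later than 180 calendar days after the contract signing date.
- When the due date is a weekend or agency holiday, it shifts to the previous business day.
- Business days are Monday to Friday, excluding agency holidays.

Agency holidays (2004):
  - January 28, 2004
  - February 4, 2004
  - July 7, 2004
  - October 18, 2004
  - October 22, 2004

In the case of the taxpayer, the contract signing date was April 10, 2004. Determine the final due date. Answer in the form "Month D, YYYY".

October 7, 2004

From April 10, 2004, 180 calendar days later is October 7, 2004.
Since October 7, 2004 is a Thursday and not a holiday, the date is unchanged.
Deadline: October 7, 2004.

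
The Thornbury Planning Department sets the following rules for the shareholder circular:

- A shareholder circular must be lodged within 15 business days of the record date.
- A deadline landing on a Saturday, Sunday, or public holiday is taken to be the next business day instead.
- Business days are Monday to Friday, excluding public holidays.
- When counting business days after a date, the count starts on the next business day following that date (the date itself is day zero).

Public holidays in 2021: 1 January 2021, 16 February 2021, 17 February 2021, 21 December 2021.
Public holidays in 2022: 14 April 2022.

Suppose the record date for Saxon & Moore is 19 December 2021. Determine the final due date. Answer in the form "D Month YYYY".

10 January 2022

Counting 15 business days after 19 December 2021 (skipping weekends and listed holidays) reaches 10 January 2022.
Since 10 January 2022 is a Monday and not a holiday, the date is unchanged.
The final due date is 10 January 2022.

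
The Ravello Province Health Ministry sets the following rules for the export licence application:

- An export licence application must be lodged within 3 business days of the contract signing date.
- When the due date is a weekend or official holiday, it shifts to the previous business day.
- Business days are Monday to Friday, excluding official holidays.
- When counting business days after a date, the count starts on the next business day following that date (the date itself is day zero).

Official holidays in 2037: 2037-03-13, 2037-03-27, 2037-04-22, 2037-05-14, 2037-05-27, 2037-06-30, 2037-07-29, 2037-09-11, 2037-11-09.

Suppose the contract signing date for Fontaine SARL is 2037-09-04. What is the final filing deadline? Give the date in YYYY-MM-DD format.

2037-09-09

Counting 3 business days after 2037-09-04 (skipping weekends and listed holidays) reaches 2037-09-09.
2037-09-09 (Wednesday) is already a business day.
The final due date is 2037-09-09.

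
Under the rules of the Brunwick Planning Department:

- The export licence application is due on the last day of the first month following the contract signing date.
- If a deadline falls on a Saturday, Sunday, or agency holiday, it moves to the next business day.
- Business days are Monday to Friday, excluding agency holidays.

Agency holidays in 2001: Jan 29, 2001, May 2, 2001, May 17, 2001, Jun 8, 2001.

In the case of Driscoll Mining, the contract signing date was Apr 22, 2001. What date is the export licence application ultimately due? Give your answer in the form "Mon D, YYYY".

May 31, 2001

The first month after Apr 22, 2001 is May 2001, whose last day is May 31, 2001.
Since May 31, 2001 is a Thursday and not a holiday, the date is unchanged.
So the filing is due May 31, 2001.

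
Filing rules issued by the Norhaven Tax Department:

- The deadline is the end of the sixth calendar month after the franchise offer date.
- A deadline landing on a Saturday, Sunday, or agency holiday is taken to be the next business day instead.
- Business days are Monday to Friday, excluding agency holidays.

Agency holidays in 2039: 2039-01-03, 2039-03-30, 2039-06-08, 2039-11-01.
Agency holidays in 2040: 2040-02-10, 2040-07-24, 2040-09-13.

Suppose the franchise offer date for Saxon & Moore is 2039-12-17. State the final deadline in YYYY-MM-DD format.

2040-07-02

The sixth month after 2039-12-17 is June 2040, whose last day is 2040-06-30.
2040-06-30 is a Saturday, so it moves to the next business day, 2040-07-02 (Monday).
So the filing is due 2040-07-02.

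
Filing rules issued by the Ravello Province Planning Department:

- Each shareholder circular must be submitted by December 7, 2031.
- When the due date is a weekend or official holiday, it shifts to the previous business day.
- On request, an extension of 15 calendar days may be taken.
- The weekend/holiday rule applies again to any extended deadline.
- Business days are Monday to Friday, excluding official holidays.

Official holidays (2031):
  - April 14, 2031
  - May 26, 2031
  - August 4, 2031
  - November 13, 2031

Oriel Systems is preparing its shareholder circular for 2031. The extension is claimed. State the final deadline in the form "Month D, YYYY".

The stated deadline is December 7, 2031.
December 7, 2031 falls on a Sunday. Rolling to the preceding business day gives December 5, 2031, a Friday.
The 15-calendar-day extension moves the deadline from December 5, 2031 to December 20, 2031.
December 20, 2031 falls on a Saturday. Rolling to the preceding business day gives December 19, 2031, a Friday.
So the filing is due December 19, 2031.

December 19, 2031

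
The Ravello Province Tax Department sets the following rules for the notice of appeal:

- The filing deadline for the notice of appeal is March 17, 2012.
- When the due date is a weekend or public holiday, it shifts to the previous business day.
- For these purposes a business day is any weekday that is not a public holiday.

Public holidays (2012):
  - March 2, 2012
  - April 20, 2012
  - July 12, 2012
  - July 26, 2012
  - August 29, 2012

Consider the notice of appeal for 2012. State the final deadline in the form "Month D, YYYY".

The statutory due date is March 17, 2012.
Because March 17, 2012 is a Saturday, the deadline becomes March 16, 2012 (Friday).
The final due date is March 16, 2012.

March 16, 2012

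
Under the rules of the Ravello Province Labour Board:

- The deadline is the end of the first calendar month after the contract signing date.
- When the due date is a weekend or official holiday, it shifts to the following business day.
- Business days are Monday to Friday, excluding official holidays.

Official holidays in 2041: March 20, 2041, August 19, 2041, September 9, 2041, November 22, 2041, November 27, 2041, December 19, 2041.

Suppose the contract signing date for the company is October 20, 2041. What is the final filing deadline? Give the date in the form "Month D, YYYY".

December 2, 2041

1 month after October 20, 2041 falls in November 2041; the last day of that month is November 30, 2041.
November 30, 2041 is a Saturday, so it moves to the next business day, December 2, 2041 (Monday).
The final due date is December 2, 2041.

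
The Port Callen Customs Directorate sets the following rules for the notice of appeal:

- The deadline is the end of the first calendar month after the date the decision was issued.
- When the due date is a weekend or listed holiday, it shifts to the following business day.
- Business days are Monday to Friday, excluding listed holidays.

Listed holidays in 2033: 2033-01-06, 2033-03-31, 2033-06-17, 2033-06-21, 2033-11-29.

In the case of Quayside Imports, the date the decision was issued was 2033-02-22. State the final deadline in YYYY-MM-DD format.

2033-04-01

The first month after 2033-02-22 is March 2033, whose last day is 2033-03-31.
2033-03-31 is a listed holiday; the next business day is 2033-04-01 (Friday).
So the filing is due 2033-04-01.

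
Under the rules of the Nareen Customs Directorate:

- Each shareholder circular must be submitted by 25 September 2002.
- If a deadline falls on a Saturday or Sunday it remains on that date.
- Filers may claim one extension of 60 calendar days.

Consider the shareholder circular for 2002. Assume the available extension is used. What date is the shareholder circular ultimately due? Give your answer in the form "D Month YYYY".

Start from the fixed due date, 25 September 2002.
No adjustment is made for weekends or holidays, so 25 September 2002 stands.
The 60-calendar-day extension moves the deadline from 25 September 2002 to 24 November 2002.
24 November 2002 is a Sunday; no weekend or holiday adjustment applies.
So the filing is due 24 November 2002.

24 November 2002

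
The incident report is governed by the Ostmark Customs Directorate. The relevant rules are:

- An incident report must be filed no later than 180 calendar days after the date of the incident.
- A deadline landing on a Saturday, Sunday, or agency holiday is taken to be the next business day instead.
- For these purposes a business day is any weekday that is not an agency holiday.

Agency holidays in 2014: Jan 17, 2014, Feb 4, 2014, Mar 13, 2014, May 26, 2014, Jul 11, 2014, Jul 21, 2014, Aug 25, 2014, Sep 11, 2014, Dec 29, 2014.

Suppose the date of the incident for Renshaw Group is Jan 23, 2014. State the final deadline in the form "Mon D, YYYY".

Jul 22, 2014

Adding 180 calendar days to Jan 23, 2014 gives Jul 22, 2014.
Jul 22, 2014 falls on a Tuesday, which is a business day, so no adjustment is needed.
Final deadline: Jul 22, 2014.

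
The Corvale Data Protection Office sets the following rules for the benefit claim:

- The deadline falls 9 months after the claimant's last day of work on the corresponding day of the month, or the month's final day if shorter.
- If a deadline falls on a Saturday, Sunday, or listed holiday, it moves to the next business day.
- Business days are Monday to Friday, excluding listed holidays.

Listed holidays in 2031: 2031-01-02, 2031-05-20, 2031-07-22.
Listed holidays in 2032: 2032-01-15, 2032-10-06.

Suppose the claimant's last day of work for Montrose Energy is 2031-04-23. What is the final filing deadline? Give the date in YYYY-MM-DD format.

Moving 9 months forward from 2031-04-23 on the corresponding day gives 2032-01-23.
2032-01-23 (Friday) is already a business day.
The final due date is 2032-01-23.

2032-01-23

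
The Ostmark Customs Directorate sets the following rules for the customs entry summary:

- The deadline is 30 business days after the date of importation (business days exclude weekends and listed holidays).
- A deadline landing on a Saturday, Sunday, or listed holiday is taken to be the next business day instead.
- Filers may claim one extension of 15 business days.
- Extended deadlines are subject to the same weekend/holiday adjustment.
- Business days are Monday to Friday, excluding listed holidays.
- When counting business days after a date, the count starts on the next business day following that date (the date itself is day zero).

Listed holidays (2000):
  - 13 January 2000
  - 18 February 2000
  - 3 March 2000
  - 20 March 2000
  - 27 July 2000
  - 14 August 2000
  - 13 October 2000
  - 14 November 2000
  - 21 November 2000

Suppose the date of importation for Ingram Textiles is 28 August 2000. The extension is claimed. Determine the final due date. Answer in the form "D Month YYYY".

31 October 2000

Counting 30 business days after 28 August 2000 (skipping weekends and listed holidays) reaches 9 October 2000.
9 October 2000 (Monday) is already a business day.
Counting 15 further business days from 9 October 2000 reaches 31 October 2000.
31 October 2000 falls on a Tuesday, which is a business day, so no adjustment is needed.
Final deadline: 31 October 2000.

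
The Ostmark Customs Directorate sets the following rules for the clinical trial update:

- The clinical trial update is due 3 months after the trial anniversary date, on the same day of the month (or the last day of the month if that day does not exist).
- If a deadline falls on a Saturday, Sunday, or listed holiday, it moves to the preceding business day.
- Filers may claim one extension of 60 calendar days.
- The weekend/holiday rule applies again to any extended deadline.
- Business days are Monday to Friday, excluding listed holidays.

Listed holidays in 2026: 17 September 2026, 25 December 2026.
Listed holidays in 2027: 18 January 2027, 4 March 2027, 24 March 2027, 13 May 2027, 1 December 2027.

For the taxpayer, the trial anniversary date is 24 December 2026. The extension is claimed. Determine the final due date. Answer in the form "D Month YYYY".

Moving 3 months forward from 24 December 2026 on the corresponding day gives 24 March 2027.
24 March 2027 falls on a listed holiday. Rolling to the preceding business day gives 23 March 2027, a Tuesday.
The 60-calendar-day extension moves the deadline from 23 March 2027 to 22 May 2027.
22 May 2027 falls on a Saturday. Rolling to the preceding business day gives 21 May 2027, a Friday.
The final due date is 21 May 2027.

21 May 2027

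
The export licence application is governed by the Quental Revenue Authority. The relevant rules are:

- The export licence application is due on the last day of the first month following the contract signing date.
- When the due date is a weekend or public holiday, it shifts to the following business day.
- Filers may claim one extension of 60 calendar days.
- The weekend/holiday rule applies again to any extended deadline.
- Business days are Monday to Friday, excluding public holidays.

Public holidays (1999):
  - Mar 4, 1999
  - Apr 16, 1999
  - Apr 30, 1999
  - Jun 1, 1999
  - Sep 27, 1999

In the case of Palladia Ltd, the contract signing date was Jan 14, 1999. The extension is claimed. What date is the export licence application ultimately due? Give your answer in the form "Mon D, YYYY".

1 month after Jan 14, 1999 falls in February 1999; the last day of that month is Feb 28, 1999.
Feb 28, 1999 is a Sunday, so it moves to the next business day, Mar 1, 1999 (Monday).
The 60-calendar-day extension moves the deadline from Mar 1, 1999 to Apr 30, 1999.
Apr 30, 1999 is a listed holiday, so it moves to the next business day, May 3, 1999 (Monday).
Final deadline: May 3, 1999.

May 3, 1999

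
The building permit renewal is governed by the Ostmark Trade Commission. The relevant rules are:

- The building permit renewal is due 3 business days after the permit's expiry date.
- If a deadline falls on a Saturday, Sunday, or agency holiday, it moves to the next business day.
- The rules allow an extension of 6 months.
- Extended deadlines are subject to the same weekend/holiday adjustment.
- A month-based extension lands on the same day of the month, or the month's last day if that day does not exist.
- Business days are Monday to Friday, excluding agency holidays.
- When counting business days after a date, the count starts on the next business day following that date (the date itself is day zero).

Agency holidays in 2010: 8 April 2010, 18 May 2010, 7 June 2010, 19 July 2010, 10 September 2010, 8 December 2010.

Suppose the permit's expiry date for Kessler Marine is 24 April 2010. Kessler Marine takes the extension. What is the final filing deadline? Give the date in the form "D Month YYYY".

28 October 2010

Counting 3 business days after 24 April 2010 (skipping weekends and listed holidays) reaches 28 April 2010.
28 April 2010 falls on a Wednesday, which is a business day, so no adjustment is needed.
The 6 months extension carries 28 April 2010 to 28 October 2010.
28 October 2010 falls on a Thursday, which is a business day, so no adjustment is needed.
So the filing is due 28 October 2010.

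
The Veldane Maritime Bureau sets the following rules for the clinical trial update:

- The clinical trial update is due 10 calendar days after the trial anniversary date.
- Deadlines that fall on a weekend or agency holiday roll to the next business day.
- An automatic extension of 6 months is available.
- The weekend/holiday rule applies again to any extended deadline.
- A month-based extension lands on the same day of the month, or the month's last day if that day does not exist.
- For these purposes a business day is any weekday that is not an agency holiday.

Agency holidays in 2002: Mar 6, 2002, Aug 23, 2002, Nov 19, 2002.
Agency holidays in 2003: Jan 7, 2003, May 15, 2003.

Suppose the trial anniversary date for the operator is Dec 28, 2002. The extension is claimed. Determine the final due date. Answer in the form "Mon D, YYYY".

Adding 10 calendar days to Dec 28, 2002 gives Jan 7, 2003.
Jan 7, 2003 is a listed holiday, so it moves to the next business day, Jan 8, 2003 (Wednesday).
Add 6 months to Jan 8, 2003: Jul 8, 2003.
Since Jul 8, 2003 is a Tuesday and not a holiday, the date is unchanged.
Deadline: Jul 8, 2003.

Jul 8, 2003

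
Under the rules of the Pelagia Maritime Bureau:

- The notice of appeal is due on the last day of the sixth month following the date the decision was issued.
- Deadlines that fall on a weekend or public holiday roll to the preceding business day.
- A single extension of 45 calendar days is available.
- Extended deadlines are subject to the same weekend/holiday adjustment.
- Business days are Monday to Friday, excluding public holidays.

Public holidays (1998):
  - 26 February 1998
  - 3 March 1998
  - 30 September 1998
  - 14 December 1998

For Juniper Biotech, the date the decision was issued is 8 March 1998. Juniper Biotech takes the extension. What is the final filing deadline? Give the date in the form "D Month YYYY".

13 November 1998

6 months after 8 March 1998 falls in September 1998; the last day of that month is 30 September 1998.
30 September 1998 is a listed holiday, so it moves to the preceding business day, 29 September 1998 (Tuesday).
The 45-calendar-day extension moves the deadline from 29 September 1998 to 13 November 1998.
Since 13 November 1998 is a Friday and not a holiday, the date is unchanged.
The final due date is 13 November 1998.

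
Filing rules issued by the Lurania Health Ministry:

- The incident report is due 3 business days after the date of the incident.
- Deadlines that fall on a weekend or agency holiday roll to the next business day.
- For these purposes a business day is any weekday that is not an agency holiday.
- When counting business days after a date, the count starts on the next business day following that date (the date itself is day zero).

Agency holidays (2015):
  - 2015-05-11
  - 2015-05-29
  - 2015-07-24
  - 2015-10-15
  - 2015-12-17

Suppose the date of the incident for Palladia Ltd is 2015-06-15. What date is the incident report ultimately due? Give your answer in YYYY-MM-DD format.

Counting 3 business days after 2015-06-15 (skipping weekends and listed holidays) reaches 2015-06-18.
2015-06-18 is a Thursday and not a listed holiday, so it stands.
Final deadline: 2015-06-18.

2015-06-18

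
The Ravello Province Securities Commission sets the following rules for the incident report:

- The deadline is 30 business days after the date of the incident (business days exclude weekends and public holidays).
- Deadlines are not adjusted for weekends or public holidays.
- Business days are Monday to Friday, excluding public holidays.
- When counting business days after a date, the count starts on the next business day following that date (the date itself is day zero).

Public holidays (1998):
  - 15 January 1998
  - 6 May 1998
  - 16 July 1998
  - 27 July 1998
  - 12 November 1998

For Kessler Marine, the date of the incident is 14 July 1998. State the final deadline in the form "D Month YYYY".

27 August 1998

Starting the day after 14 July 1998 and counting 30 business days lands on 27 August 1998.
No adjustment is made for weekends or holidays, so 27 August 1998 stands.
Deadline: 27 August 1998.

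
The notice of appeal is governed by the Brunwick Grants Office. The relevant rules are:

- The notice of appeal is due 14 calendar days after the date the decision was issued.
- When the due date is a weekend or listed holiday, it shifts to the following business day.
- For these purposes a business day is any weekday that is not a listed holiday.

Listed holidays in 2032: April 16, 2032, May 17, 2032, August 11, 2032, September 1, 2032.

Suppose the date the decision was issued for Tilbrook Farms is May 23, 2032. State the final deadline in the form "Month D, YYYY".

June 7, 2032

Adding 14 calendar days to May 23, 2032 gives June 6, 2032.
Because June 6, 2032 is a Sunday, the deadline becomes June 7, 2032 (Monday).
The final due date is June 7, 2032.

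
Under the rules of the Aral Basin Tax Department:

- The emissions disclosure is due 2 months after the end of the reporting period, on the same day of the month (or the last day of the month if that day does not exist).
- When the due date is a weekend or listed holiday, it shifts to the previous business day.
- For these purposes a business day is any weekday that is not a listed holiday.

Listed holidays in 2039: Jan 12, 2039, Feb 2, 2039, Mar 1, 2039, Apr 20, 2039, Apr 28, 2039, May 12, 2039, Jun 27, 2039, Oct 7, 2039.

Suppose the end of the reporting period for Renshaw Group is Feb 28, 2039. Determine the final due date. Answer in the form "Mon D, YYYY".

Moving 2 months forward from Feb 28, 2039 on the corresponding day gives Apr 28, 2039.
Apr 28, 2039 falls on a listed holiday. Rolling to the preceding business day gives Apr 27, 2039, a Wednesday.
The final due date is Apr 27, 2039.

Apr 27, 2039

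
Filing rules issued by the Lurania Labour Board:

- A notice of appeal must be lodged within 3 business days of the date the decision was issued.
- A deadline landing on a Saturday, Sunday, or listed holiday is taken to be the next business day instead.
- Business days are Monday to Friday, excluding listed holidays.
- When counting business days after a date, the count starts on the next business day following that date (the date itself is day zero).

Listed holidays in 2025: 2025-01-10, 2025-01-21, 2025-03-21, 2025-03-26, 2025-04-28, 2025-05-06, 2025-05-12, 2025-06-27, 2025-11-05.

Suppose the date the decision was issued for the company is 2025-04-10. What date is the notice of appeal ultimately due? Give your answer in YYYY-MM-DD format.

2025-04-15

Counting 3 business days after 2025-04-10 (skipping weekends and listed holidays) reaches 2025-04-15.
2025-04-15 is a Tuesday and not a listed holiday, so it stands.
So the filing is due 2025-04-15.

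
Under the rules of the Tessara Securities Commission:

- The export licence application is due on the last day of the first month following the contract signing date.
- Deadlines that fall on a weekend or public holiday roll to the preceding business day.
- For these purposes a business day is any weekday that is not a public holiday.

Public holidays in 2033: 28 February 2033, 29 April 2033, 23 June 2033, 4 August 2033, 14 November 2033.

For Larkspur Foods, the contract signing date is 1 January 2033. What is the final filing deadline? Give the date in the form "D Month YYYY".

25 February 2033

1 month after 1 January 2033 is February 2033; that month ends on 28 February 2033.
28 February 2033 is a listed holiday; the preceding business day is 25 February 2033 (Friday).
The final due date is 25 February 2033.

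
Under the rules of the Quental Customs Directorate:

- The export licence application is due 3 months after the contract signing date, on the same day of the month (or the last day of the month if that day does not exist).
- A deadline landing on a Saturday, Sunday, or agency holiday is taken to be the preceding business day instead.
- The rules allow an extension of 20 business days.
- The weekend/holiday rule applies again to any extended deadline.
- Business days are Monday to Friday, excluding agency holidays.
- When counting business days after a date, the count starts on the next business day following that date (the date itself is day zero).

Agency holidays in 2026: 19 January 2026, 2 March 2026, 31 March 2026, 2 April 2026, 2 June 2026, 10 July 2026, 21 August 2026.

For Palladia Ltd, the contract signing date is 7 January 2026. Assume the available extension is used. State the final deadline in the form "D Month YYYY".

Moving 3 months forward from 7 January 2026 on the corresponding day gives 7 April 2026.
7 April 2026 (Tuesday) is already a business day.
Applying the 20-business-day extension: 20 business days after 7 April 2026 is 5 May 2026.
5 May 2026 (Tuesday) is already a business day.
The final due date is 5 May 2026.

5 May 2026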